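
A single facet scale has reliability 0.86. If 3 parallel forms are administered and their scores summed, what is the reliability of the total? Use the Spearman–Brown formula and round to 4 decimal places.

0.9485

ρ_k = kρ / (1 + (k−1)ρ) = 3·0.86 / (1 + 2·0.86) = 2.580 / 2.720 = 0.9485.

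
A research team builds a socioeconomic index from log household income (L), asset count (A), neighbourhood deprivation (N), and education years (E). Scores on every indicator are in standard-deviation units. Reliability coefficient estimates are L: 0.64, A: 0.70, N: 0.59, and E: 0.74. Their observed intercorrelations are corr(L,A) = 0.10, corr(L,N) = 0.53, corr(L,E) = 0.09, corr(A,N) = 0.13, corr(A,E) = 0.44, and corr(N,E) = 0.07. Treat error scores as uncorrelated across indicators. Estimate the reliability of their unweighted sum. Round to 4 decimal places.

Var(L+A+N+E) = 4 + 2·[0.10 + 0.53 + 0.09 + 0.13 + 0.44 + 0.07] = 4 + 2.72 = 6.72.
With uncorrelated errors the cross-covariances are all true-score covariance, so they carry over unchanged; only the diagonal terms shrink to ρᵢσᵢ².
True-score variance = [0.64 + 0.70 + 0.59 + 0.74] + 2.72 = 2.67 + 2.72 = 5.39.
Reliability = 5.39 / 6.72 = 0.8021.

0.8021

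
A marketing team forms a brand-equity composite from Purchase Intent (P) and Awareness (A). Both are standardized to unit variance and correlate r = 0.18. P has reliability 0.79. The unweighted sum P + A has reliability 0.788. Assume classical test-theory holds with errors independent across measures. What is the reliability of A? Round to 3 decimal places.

0.710

Var(P+A) = 2 + 2·0.18 = 2.360.
True-score variance = ρ_P + ρ_A + 2·0.18, so 0.788 = (0.79 + ρ_A + 0.36) / 2.360.
ρ_A = 0.788·2.360 − 0.79 − 0.36 = 0.710.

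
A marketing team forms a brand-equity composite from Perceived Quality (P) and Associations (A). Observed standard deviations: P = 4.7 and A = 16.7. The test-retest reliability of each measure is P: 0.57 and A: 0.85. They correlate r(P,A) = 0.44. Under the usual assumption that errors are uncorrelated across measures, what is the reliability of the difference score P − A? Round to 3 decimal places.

Var(P−A) = 4.7² + 16.7² − 2·4.7·16.7·0.44 = 300.98 − 69.0712 = 231.909.
Under uncorrelated errors the observed covariances equal the true-score covariances, so only the own-variance terms attenuate.
True-score variance = [4.7²·0.57 + 16.7²·0.85] − 69.0712 = 249.648 − 69.0712 = 180.577.
Reliability = 180.577 / 231.909 = 0.779.

0.779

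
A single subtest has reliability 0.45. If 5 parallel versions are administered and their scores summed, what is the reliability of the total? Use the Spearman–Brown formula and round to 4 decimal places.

0.8036

ρ_k = kρ / (1 + (k−1)ρ) = 5·0.45 / (1 + 4·0.45) = 2.250 / 2.800 = 0.8036.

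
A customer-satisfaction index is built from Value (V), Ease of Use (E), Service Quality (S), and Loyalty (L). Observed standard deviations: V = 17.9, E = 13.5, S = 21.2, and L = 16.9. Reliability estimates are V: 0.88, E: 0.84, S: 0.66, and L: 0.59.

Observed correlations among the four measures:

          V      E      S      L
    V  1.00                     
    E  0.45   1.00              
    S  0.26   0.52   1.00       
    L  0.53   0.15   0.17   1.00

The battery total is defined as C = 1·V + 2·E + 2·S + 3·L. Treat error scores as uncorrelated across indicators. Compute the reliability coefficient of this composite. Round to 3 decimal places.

0.809

Var(C) = 17.9² + 2²·13.5² + 2²·21.2² + 3²·16.9² + 2·[2·17.9·13.5·0.45 + 2·17.9·21.2·0.26 + 3·17.9·16.9·0.53 + 4·13.5·21.2·0.52 + 6·13.5·16.9·0.15 + 6·21.2·16.9·0.17] = 5417.66 + 4123.76 = 9541.42.
Under uncorrelated errors the observed covariances equal the true-score covariances, so only the own-variance terms attenuate.
True-score variance = [17.9²·0.88 + 2²·13.5²·0.84 + 2²·21.2²·0.66 + 3²·16.9²·0.59] + 4123.76 = 3597.43 + 4123.76 = 7721.2.
Reliability = 7721.2 / 9541.42 = 0.809.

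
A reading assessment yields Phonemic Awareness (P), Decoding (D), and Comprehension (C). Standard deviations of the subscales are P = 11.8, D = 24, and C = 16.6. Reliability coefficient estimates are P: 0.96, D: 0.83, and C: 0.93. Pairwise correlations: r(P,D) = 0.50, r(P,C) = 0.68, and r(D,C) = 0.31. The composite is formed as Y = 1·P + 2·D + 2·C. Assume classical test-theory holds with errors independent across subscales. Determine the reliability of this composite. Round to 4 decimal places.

Var(Y) = 11.8² + 2²·24² + 2²·16.6² + 2·[2·11.8·24·0.50 + 2·11.8·16.6·0.68 + 4·24·16.6·0.31] = 3545.48 + 2087.23 = 5632.71.
With uncorrelated errors the cross-covariances are all true-score covariance, so they carry over unchanged; only the diagonal terms shrink to ρᵢσᵢ².
True-score variance = [11.8²·0.96 + 2²·24²·0.83 + 2²·16.6²·0.93] + 2087.23 = 3071.07 + 2087.23 = 5158.3.
Reliability = 5158.3 / 5632.71 = 0.9158.

0.9158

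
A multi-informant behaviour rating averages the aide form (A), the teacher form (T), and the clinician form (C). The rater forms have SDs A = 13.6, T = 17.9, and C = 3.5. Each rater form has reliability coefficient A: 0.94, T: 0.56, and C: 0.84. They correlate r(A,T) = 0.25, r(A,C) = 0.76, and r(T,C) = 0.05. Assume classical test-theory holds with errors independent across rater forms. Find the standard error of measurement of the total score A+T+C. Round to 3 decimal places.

12.411

Var(total) = 517.62 + 200.337 = 717.957.
True-score variance = 363.582 + 200.337 = 563.919, so reliability = 0.7854.
Error variance = 717.957 − 563.919 = 154.038; SEM = √154.038 = 12.411.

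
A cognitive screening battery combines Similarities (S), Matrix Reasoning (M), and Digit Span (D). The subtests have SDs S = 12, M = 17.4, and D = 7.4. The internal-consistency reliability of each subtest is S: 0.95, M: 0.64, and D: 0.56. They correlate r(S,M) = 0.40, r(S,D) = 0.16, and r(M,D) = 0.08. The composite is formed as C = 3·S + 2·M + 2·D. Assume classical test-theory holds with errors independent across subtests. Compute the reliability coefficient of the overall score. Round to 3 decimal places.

0.850

Var(C) = 3²·12² + 2²·17.4² + 2²·7.4² + 2·[6·12·17.4·0.40 + 6·12·7.4·0.16 + 4·17.4·7.4·0.08] = 2726.08 + 1255.14 = 3981.22.
Because errors are independent across components, Cov(Tᵢ,Tⱼ) = Cov(Xᵢ,Xⱼ); the off-diagonal part of the true-score variance is the same as above.
True-score variance = [3²·12²·0.95 + 2²·17.4²·0.64 + 2²·7.4²·0.56] + 1255.14 = 2128.93 + 1255.14 = 3384.07.
Reliability = 3384.07 / 3981.22 = 0.850.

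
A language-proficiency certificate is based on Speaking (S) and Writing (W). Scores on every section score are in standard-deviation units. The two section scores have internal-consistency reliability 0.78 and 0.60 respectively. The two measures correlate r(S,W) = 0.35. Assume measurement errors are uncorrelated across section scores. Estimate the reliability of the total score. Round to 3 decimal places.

Var(S+W) = 2 + 2·[0.35] = 2 + 0.7 = 2.7.
Because errors are independent across components, Cov(Tᵢ,Tⱼ) = Cov(Xᵢ,Xⱼ); the off-diagonal part of the true-score variance is the same as above.
True-score variance = [0.78 + 0.60] + 0.7 = 1.38 + 0.7 = 2.08.
Reliability = 2.08 / 2.7 = 0.770.

0.770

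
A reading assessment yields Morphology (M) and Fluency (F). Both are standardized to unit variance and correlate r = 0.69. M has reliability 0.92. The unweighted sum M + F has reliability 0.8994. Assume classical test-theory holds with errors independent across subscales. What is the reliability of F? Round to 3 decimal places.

0.740

Var(M+F) = 2 + 2·0.69 = 3.380.
True-score variance = ρ_M + ρ_F + 2·0.69, so 0.8994 = (0.92 + ρ_F + 1.38) / 3.380.
ρ_F = 0.8994·3.380 − 0.92 − 1.38 = 0.740.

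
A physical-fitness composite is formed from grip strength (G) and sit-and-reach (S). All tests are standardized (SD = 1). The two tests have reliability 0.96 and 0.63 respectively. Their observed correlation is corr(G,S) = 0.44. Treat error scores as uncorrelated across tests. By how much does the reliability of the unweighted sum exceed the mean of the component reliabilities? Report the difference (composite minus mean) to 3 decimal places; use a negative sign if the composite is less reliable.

0.063

Var(sum) = 2 + 0.88 = 2.88; true-score variance = 1.59 + 0.88 = 2.47; composite reliability = 0.8576.
Mean component reliability = 0.7950.
Difference = 0.8576 − 0.7950 = 0.063.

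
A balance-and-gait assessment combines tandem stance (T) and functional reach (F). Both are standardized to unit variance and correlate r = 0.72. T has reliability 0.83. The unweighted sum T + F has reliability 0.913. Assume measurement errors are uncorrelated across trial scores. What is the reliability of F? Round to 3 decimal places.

0.871

Var(T+F) = 2 + 2·0.72 = 3.440.
True-score variance = ρ_T + ρ_F + 2·0.72, so 0.913 = (0.83 + ρ_F + 1.44) / 3.440.
ρ_F = 0.913·3.440 − 0.83 − 1.44 = 0.871.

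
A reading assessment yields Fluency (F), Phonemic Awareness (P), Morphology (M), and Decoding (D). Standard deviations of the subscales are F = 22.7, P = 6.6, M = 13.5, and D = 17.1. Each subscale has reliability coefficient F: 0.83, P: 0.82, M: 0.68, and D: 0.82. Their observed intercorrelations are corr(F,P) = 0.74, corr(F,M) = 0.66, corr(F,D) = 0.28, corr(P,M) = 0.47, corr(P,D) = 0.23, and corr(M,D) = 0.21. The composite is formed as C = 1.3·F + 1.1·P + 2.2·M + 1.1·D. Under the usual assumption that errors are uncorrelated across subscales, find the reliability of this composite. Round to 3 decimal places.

0.887

Var(C) = 1.3²·22.7² + 1.1²·6.6² + 2.2²·13.5² + 1.1²·17.1² + 2·[1.43·22.7·6.6·0.74 + 2.86·22.7·13.5·0.66 + 1.43·22.7·17.1·0.28 + 2.42·6.6·13.5·0.47 + 1.21·6.6·17.1·0.23 + 2.42·13.5·17.1·0.21] = 2159.45 + 2284.97 = 4444.43.
With uncorrelated errors the cross-covariances are all true-score covariance, so they carry over unchanged; only the diagonal terms shrink to ρᵢσᵢ².
True-score variance = [1.3²·22.7²·0.83 + 1.1²·6.6²·0.82 + 2.2²·13.5²·0.68 + 1.1²·17.1²·0.82] + 2284.97 = 1655.97 + 2284.97 = 3940.94.
Reliability = 3940.94 / 4444.43 = 0.887.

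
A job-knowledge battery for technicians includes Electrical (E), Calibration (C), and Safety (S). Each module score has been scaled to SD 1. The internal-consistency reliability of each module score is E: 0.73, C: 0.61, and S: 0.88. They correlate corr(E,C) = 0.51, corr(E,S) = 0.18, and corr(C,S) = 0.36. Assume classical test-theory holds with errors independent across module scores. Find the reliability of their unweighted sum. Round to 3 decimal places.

0.847

Var(E+C+S) = 3 + 2·[0.51 + 0.18 + 0.36] = 3 + 2.1 = 5.1.
Because errors are independent across components, Cov(Tᵢ,Tⱼ) = Cov(Xᵢ,Xⱼ); the off-diagonal part of the true-score variance is the same as above.
True-score variance = [0.73 + 0.61 + 0.88] + 2.1 = 2.22 + 2.1 = 4.32.
Reliability = 4.32 / 5.1 = 0.847.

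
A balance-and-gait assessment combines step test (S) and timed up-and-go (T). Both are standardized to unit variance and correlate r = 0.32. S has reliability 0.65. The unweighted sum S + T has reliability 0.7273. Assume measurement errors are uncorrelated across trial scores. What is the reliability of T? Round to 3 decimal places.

0.630

Var(S+T) = 2 + 2·0.32 = 2.640.
True-score variance = ρ_S + ρ_T + 2·0.32, so 0.7273 = (0.65 + ρ_T + 0.64) / 2.640.
ρ_T = 0.7273·2.640 − 0.65 − 0.64 = 0.630.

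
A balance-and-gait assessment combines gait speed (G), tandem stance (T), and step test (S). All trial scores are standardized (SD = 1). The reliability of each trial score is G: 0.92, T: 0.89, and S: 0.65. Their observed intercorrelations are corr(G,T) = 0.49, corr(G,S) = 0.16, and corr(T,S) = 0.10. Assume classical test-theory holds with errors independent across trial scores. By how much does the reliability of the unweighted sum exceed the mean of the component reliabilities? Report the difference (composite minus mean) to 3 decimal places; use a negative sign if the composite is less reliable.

0.060

Var(sum) = 3 + 1.5 = 4.5; true-score variance = 2.46 + 1.5 = 3.96; composite reliability = 0.8800.
Mean component reliability = 0.8200.
Difference = 0.8800 − 0.8200 = 0.060.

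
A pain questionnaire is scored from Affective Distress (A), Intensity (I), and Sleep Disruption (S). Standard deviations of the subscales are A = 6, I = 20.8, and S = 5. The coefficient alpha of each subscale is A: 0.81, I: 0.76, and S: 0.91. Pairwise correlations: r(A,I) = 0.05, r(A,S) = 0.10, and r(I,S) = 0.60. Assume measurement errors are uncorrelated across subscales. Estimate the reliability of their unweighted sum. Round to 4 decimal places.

0.8227

Var(A+I+S) = 6² + 20.8² + 5² + 2·[6·20.8·0.05 + 6·5·0.10 + 20.8·5·0.60] = 493.64 + 143.28 = 636.92.
Because errors are independent across components, Cov(Tᵢ,Tⱼ) = Cov(Xᵢ,Xⱼ); the off-diagonal part of the true-score variance is the same as above.
True-score variance = [6²·0.81 + 20.8²·0.76 + 5²·0.91] + 143.28 = 380.716 + 143.28 = 523.996.
Reliability = 523.996 / 636.92 = 0.8227.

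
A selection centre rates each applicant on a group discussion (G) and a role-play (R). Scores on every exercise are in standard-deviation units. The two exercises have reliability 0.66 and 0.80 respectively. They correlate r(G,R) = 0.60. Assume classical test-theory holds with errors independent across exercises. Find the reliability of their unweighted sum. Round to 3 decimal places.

Var(G+R) = 2 + 2·[0.60] = 2 + 1.2 = 3.2.
Under uncorrelated errors the observed covariances equal the true-score covariances, so only the own-variance terms attenuate.
True-score variance = [0.66 + 0.80] + 1.2 = 1.46 + 1.2 = 2.66.
Reliability = 2.66 / 3.2 = 0.831.

0.831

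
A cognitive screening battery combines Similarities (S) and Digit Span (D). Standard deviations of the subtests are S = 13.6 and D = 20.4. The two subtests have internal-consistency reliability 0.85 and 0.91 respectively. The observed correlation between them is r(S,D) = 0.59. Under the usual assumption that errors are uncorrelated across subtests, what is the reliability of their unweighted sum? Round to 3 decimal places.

Var(S+D) = 13.6² + 20.4² + 2·[13.6·20.4·0.59] = 601.12 + 327.379 = 928.499.
Under uncorrelated errors the observed covariances equal the true-score covariances, so only the own-variance terms attenuate.
True-score variance = [13.6²·0.85 + 20.4²·0.91] + 327.379 = 535.922 + 327.379 = 863.301.
Reliability = 863.301 / 928.499 = 0.930.

0.930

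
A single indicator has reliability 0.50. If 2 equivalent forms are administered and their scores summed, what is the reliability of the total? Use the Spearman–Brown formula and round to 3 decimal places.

0.667

ρ_k = kρ / (1 + (k−1)ρ) = 2·0.50 / (1 + 1·0.50) = 1.000 / 1.500 = 0.667.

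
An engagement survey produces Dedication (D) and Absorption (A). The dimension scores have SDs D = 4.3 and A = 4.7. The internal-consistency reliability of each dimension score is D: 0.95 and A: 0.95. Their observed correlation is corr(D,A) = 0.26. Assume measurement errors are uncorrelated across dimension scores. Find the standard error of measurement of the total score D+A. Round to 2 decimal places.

Var(total) = 40.58 + 10.5092 = 51.0892.
True-score variance = 38.551 + 10.5092 = 49.0602, so reliability = 0.9603.
Error variance = 51.0892 − 49.0602 = 2.029; SEM = √2.029 = 1.42.

1.42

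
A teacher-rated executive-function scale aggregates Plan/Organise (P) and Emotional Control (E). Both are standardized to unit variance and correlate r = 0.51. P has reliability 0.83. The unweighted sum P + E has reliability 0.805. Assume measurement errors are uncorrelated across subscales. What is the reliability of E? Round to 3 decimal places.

Var(P+E) = 2 + 2·0.51 = 3.020.
True-score variance = ρ_P + ρ_E + 2·0.51, so 0.805 = (0.83 + ρ_E + 1.02) / 3.020.
ρ_E = 0.805·3.020 − 0.83 − 1.02 = 0.581.

0.581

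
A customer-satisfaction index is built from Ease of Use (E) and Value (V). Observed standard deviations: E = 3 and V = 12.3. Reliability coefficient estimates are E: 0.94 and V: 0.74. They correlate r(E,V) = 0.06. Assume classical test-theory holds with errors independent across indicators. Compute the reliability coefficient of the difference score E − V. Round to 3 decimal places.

0.744

Var(E−V) = 3² + 12.3² − 2·3·12.3·0.06 = 160.29 − 4.428 = 155.862.
Under uncorrelated errors the observed covariances equal the true-score covariances, so only the own-variance terms attenuate.
True-score variance = [3²·0.94 + 12.3²·0.74] − 4.428 = 120.415 − 4.428 = 115.987.
Reliability = 115.987 / 155.862 = 0.744.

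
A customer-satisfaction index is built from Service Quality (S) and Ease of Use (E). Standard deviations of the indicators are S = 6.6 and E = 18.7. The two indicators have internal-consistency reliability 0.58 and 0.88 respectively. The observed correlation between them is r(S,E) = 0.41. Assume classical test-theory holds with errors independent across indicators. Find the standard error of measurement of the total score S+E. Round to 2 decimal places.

7.76

Var(total) = 393.25 + 101.204 = 494.454.
True-score variance = 332.992 + 101.204 = 434.196, so reliability = 0.8781.
Error variance = 494.454 − 434.196 = 60.258; SEM = √60.258 = 7.76.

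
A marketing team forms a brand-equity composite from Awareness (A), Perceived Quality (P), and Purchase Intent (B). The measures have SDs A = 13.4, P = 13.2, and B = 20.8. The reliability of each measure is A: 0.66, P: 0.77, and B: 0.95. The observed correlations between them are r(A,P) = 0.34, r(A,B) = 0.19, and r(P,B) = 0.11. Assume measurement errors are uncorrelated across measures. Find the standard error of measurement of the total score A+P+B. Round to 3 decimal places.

11.080

Var(total) = 786.44 + 286.595 = 1073.04.
True-score variance = 663.682 + 286.595 = 950.278, so reliability = 0.8856.
Error variance = 1073.04 − 950.278 = 122.758; SEM = √122.758 = 11.080.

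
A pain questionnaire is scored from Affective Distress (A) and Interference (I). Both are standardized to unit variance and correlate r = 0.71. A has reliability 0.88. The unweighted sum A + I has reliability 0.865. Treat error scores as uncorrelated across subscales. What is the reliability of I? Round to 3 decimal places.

0.658

Var(A+I) = 2 + 2·0.71 = 3.420.
True-score variance = ρ_A + ρ_I + 2·0.71, so 0.865 = (0.88 + ρ_I + 1.42) / 3.420.
ρ_I = 0.865·3.420 − 0.88 − 1.42 = 0.658.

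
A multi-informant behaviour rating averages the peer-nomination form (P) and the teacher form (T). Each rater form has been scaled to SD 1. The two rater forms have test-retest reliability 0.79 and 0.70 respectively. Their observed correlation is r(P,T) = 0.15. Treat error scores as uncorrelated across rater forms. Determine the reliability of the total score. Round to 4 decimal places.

0.7783

Var(P+T) = 2 + 2·[0.15] = 2 + 0.3 = 2.3.
Because errors are independent across components, Cov(Tᵢ,Tⱼ) = Cov(Xᵢ,Xⱼ); the off-diagonal part of the true-score variance is the same as above.
True-score variance = [0.79 + 0.70] + 0.3 = 1.49 + 0.3 = 1.79.
Reliability = 1.79 / 2.3 = 0.7783.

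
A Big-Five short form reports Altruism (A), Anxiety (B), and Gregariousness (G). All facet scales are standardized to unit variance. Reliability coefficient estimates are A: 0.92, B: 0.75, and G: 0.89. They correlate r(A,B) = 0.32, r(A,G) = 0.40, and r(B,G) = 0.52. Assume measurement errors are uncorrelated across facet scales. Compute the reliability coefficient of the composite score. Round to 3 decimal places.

Var(A+B+G) = 3 + 2·[0.32 + 0.40 + 0.52] = 3 + 2.48 = 5.48.
With uncorrelated errors the cross-covariances are all true-score covariance, so they carry over unchanged; only the diagonal terms shrink to ρᵢσᵢ².
True-score variance = [0.92 + 0.75 + 0.89] + 2.48 = 2.56 + 2.48 = 5.04.
Reliability = 5.04 / 5.48 = 0.920.

0.920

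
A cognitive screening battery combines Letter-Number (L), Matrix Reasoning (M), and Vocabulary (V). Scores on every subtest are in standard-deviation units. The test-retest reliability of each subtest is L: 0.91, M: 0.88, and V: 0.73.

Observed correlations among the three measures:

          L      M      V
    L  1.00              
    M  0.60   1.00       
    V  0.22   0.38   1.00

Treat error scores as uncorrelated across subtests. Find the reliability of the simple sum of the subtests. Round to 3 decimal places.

Var(L+M+V) = 3 + 2·[0.60 + 0.22 + 0.38] = 3 + 2.4 = 5.4.
Under uncorrelated errors the observed covariances equal the true-score covariances, so only the own-variance terms attenuate.
True-score variance = [0.91 + 0.88 + 0.73] + 2.4 = 2.52 + 2.4 = 4.92.
Reliability = 4.92 / 5.4 = 0.911.

0.911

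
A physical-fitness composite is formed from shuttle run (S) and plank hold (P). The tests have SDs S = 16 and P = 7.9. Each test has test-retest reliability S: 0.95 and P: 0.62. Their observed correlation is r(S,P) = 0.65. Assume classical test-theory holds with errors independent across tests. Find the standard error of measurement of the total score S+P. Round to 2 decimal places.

6.04

Var(total) = 318.41 + 164.32 = 482.73.
True-score variance = 281.894 + 164.32 = 446.214, so reliability = 0.9244.
Error variance = 482.73 − 446.214 = 36.5158; SEM = √36.5158 = 6.04.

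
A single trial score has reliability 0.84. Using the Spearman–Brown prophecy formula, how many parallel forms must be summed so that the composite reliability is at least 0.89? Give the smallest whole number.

2

k ≥ ρ*(1−ρ₁)/(ρ₁(1−ρ*)) = 0.89·0.16 / (0.84·0.11) = 1.541.
Smallest integer k = 2.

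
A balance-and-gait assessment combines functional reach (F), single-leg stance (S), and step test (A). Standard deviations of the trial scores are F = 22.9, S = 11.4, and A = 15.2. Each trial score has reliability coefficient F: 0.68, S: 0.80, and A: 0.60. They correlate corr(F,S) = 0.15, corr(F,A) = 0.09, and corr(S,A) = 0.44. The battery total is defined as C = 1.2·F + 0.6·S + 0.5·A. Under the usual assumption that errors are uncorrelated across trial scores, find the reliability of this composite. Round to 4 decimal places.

0.7257

Var(C) = 1.2²·22.9² + 0.6²·11.4² + 0.5²·15.2² + 2·[0.72·22.9·11.4·0.15 + 0.6·22.9·15.2·0.09 + 0.3·11.4·15.2·0.44] = 859.696 + 139.728 = 999.424.
Because errors are independent across components, Cov(Tᵢ,Tⱼ) = Cov(Xᵢ,Xⱼ); the off-diagonal part of the true-score variance is the same as above.
True-score variance = [1.2²·22.9²·0.68 + 0.6²·11.4²·0.80 + 0.5²·15.2²·0.60] + 139.728 = 585.587 + 139.728 = 725.314.
Reliability = 725.314 / 999.424 = 0.7257.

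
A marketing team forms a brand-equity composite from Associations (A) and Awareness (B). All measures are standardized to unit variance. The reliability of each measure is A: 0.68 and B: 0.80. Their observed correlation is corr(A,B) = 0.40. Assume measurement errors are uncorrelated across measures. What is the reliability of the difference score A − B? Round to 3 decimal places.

0.567

Var(A−B) = 1 + 1 − 2·0.40 = 2 − 0.8 = 1.2.
With uncorrelated errors the cross-covariances are all true-score covariance, so they carry over unchanged; only the diagonal terms shrink to ρᵢσᵢ².
True-score variance = [0.68 + 0.80] − 0.8 = 1.48 − 0.8 = 0.68.
Reliability = 0.68 / 1.2 = 0.567.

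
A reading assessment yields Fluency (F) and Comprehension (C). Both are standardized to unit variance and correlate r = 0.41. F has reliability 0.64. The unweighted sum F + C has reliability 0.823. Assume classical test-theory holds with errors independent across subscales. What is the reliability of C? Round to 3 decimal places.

Var(F+C) = 2 + 2·0.41 = 2.820.
True-score variance = ρ_F + ρ_C + 2·0.41, so 0.823 = (0.64 + ρ_C + 0.82) / 2.820.
ρ_C = 0.823·2.820 − 0.64 − 0.82 = 0.861.

0.861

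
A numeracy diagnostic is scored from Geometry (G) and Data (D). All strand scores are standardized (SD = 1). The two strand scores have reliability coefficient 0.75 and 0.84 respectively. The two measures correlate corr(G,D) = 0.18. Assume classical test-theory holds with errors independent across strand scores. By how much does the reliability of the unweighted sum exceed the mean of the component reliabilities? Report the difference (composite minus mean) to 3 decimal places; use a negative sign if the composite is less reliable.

Var(sum) = 2 + 0.36 = 2.36; true-score variance = 1.59 + 0.36 = 1.95; composite reliability = 0.8263.
Mean component reliability = 0.7950.
Difference = 0.8263 − 0.7950 = 0.031.

0.031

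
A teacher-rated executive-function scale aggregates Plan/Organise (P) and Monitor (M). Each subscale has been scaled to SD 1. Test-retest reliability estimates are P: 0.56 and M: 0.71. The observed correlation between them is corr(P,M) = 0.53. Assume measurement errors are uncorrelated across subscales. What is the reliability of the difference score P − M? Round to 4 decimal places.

0.2234

Var(P−M) = 1 + 1 − 2·0.53 = 2 − 1.06 = 0.94.
Because errors are independent across components, Cov(Tᵢ,Tⱼ) = Cov(Xᵢ,Xⱼ); the off-diagonal part of the true-score variance is the same as above.
True-score variance = [0.56 + 0.71] − 1.06 = 1.27 − 1.06 = 0.21.
Reliability = 0.21 / 0.94 = 0.2234.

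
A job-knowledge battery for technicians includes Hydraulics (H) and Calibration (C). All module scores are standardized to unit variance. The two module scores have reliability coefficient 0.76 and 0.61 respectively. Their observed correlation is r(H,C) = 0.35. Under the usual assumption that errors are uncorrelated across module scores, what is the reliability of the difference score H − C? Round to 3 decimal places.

Var(H−C) = 1 + 1 − 2·0.35 = 2 − 0.7 = 1.3.
Because errors are independent across components, Cov(Tᵢ,Tⱼ) = Cov(Xᵢ,Xⱼ); the off-diagonal part of the true-score variance is the same as above.
True-score variance = [0.76 + 0.61] − 0.7 = 1.37 − 0.7 = 0.67.
Reliability = 0.67 / 1.3 = 0.515.

0.515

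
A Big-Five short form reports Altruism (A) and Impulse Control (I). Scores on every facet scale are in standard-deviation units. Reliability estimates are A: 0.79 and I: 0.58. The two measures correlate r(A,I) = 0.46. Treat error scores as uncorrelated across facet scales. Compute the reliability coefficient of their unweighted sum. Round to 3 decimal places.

Var(A+I) = 2 + 2·[0.46] = 2 + 0.92 = 2.92.
Under uncorrelated errors the observed covariances equal the true-score covariances, so only the own-variance terms attenuate.
True-score variance = [0.79 + 0.58] + 0.92 = 1.37 + 0.92 = 2.29.
Reliability = 2.29 / 2.92 = 0.784.

0.784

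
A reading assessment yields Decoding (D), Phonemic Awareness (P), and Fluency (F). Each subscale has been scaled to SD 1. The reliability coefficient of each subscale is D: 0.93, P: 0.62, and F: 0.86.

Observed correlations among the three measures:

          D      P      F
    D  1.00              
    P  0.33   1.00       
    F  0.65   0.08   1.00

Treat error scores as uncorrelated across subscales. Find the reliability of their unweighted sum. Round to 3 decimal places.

0.885

Var(D+P+F) = 3 + 2·[0.33 + 0.65 + 0.08] = 3 + 2.12 = 5.12.
Because errors are independent across components, Cov(Tᵢ,Tⱼ) = Cov(Xᵢ,Xⱼ); the off-diagonal part of the true-score variance is the same as above.
True-score variance = [0.93 + 0.62 + 0.86] + 2.12 = 2.41 + 2.12 = 4.53.
Reliability = 4.53 / 5.12 = 0.885.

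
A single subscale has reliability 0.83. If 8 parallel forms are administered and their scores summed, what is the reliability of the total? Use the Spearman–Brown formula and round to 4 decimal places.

0.9750

ρ_k = kρ / (1 + (k−1)ρ) = 8·0.83 / (1 + 7·0.83) = 6.640 / 6.810 = 0.9750.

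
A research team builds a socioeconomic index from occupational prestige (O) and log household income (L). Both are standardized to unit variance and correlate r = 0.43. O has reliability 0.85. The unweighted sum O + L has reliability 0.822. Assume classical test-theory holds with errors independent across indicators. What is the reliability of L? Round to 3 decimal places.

Var(O+L) = 2 + 2·0.43 = 2.860.
True-score variance = ρ_O + ρ_L + 2·0.43, so 0.822 = (0.85 + ρ_L + 0.86) / 2.860.
ρ_L = 0.822·2.860 − 0.85 − 0.86 = 0.641.

0.641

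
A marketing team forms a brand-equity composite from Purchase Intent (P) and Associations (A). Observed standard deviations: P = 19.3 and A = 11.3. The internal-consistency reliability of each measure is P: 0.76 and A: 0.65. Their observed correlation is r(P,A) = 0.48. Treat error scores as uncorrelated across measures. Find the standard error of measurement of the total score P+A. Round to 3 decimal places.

Var(total) = 500.18 + 209.366 = 709.546.
True-score variance = 366.091 + 209.366 = 575.457, so reliability = 0.8110.
Error variance = 709.546 − 575.457 = 134.089; SEM = √134.089 = 11.580.

11.580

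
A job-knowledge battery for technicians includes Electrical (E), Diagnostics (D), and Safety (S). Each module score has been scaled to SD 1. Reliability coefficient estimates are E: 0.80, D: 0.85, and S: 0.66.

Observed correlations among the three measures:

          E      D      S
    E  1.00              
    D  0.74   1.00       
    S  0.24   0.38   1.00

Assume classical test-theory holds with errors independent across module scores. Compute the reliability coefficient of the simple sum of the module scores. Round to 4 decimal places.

Var(E+D+S) = 3 + 2·[0.74 + 0.24 + 0.38] = 3 + 2.72 = 5.72.
Under uncorrelated errors the observed covariances equal the true-score covariances, so only the own-variance terms attenuate.
True-score variance = [0.80 + 0.85 + 0.66] + 2.72 = 2.31 + 2.72 = 5.03.
Reliability = 5.03 / 5.72 = 0.8794.

0.8794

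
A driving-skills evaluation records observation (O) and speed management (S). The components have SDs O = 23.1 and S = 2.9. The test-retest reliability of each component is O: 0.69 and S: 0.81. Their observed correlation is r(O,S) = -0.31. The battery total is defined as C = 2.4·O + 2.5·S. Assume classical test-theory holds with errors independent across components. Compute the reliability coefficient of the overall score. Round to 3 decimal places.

0.665

Var(C) = 2.4²·23.1² + 2.5²·2.9² + 2·[6·23.1·2.9·(-0.31)] = 3126.16 − 249.203 = 2876.95.
With uncorrelated errors the cross-covariances are all true-score covariance, so they carry over unchanged; only the diagonal terms shrink to ρᵢσᵢ².
True-score variance = [2.4²·23.1²·0.69 + 2.5²·2.9²·0.81] − 249.203 = 2163.36 − 249.203 = 1914.15.
Reliability = 1914.15 / 2876.95 = 0.665.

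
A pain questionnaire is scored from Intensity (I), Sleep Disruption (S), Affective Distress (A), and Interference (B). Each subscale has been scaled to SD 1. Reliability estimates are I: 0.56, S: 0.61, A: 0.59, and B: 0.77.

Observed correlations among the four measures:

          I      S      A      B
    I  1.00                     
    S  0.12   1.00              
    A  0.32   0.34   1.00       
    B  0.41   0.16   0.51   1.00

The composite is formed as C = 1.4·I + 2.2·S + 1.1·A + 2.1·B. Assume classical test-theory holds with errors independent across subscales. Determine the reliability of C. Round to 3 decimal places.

0.807

Var(C) = 1.4² + 2.2² + 1.1² + 2.1² + 2·[3.08·0.12 + 1.54·0.32 + 2.94·0.41 + 2.42·0.34 + 4.62·0.16 + 2.31·0.51] = 12.42 + 9.6158 = 22.0358.
Because errors are independent across components, Cov(Tᵢ,Tⱼ) = Cov(Xᵢ,Xⱼ); the off-diagonal part of the true-score variance is the same as above.
True-score variance = [1.4²·0.56 + 2.2²·0.61 + 1.1²·0.59 + 2.1²·0.77] + 9.6158 = 8.1596 + 9.6158 = 17.7754.
Reliability = 17.7754 / 22.0358 = 0.807.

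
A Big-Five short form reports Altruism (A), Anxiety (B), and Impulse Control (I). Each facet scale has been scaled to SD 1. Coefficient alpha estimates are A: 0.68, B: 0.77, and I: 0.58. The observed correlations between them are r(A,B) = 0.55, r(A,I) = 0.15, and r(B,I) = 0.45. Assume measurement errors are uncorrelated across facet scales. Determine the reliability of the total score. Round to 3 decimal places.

Var(A+B+I) = 3 + 2·[0.55 + 0.15 + 0.45] = 3 + 2.3 = 5.3.
Because errors are independent across components, Cov(Tᵢ,Tⱼ) = Cov(Xᵢ,Xⱼ); the off-diagonal part of the true-score variance is the same as above.
True-score variance = [0.68 + 0.77 + 0.58] + 2.3 = 2.03 + 2.3 = 4.33.
Reliability = 4.33 / 5.3 = 0.817.

0.817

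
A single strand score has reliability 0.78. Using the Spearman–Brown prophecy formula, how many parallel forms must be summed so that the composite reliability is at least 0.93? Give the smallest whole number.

4

k ≥ ρ*(1−ρ₁)/(ρ₁(1−ρ*)) = 0.93·0.22 / (0.78·0.07) = 3.747.
Smallest integer k = 4.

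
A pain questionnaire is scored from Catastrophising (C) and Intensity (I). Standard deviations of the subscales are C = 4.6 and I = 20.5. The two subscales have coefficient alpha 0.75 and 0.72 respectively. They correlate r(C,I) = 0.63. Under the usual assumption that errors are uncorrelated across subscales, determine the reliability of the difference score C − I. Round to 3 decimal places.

0.619

Var(C−I) = 4.6² + 20.5² − 2·4.6·20.5·0.63 = 441.41 − 118.818 = 322.592.
Under uncorrelated errors the observed covariances equal the true-score covariances, so only the own-variance terms attenuate.
True-score variance = [4.6²·0.75 + 20.5²·0.72] − 118.818 = 318.45 − 118.818 = 199.632.
Reliability = 199.632 / 322.592 = 0.619.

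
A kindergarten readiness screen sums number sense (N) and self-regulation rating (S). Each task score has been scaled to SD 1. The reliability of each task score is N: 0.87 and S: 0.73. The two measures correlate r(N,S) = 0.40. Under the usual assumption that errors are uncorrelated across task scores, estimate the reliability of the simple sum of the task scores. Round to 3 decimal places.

Var(N+S) = 2 + 2·[0.40] = 2 + 0.8 = 2.8.
Because errors are independent across components, Cov(Tᵢ,Tⱼ) = Cov(Xᵢ,Xⱼ); the off-diagonal part of the true-score variance is the same as above.
True-score variance = [0.87 + 0.73] + 0.8 = 1.6 + 0.8 = 2.4.
Reliability = 2.4 / 2.8 = 0.857.

0.857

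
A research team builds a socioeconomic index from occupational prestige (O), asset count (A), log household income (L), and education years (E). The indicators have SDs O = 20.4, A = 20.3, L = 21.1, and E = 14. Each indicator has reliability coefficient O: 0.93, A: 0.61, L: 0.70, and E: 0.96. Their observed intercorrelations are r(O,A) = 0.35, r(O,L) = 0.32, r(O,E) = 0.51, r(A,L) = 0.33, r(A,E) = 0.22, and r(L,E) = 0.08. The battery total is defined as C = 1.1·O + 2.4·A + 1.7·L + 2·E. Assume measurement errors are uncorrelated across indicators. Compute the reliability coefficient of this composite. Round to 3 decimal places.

0.843

Var(C) = 1.1²·20.4² + 2.4²·20.3² + 1.7²·21.1² + 2²·14² + 2·[2.64·20.4·20.3·0.35 + 1.87·20.4·21.1·0.32 + 2.2·20.4·14·0.51 + 4.08·20.3·21.1·0.33 + 4.8·20.3·14·0.22 + 3.4·21.1·14·0.08] = 4947.85 + 3835.67 = 8783.51.
Because errors are independent across components, Cov(Tᵢ,Tⱼ) = Cov(Xᵢ,Xⱼ); the off-diagonal part of the true-score variance is the same as above.
True-score variance = [1.1²·20.4²·0.93 + 2.4²·20.3²·0.61 + 1.7²·21.1²·0.70 + 2²·14²·0.96] + 3835.67 = 3569.52 + 3835.67 = 7405.19.
Reliability = 7405.19 / 8783.51 = 0.843.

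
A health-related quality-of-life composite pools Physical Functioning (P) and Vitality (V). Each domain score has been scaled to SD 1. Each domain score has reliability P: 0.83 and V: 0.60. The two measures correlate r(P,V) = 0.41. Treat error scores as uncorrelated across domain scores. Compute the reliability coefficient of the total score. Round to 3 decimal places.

0.798

Var(P+V) = 2 + 2·[0.41] = 2 + 0.82 = 2.82.
Under uncorrelated errors the observed covariances equal the true-score covariances, so only the own-variance terms attenuate.
True-score variance = [0.83 + 0.60] + 0.82 = 1.43 + 0.82 = 2.25.
Reliability = 2.25 / 2.82 = 0.798.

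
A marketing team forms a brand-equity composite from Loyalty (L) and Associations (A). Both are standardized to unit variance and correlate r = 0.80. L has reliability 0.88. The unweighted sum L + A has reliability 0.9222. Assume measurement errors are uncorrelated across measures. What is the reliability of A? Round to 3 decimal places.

Var(L+A) = 2 + 2·0.80 = 3.600.
True-score variance = ρ_L + ρ_A + 2·0.80, so 0.9222 = (0.88 + ρ_A + 1.60) / 3.600.
ρ_A = 0.9222·3.600 − 0.88 − 1.60 = 0.840.

0.840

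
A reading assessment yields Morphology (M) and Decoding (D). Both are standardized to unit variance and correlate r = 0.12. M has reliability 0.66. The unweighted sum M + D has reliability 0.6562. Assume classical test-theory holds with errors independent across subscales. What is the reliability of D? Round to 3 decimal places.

0.570

Var(M+D) = 2 + 2·0.12 = 2.240.
True-score variance = ρ_M + ρ_D + 2·0.12, so 0.6562 = (0.66 + ρ_D + 0.24) / 2.240.
ρ_D = 0.6562·2.240 − 0.66 − 0.24 = 0.570.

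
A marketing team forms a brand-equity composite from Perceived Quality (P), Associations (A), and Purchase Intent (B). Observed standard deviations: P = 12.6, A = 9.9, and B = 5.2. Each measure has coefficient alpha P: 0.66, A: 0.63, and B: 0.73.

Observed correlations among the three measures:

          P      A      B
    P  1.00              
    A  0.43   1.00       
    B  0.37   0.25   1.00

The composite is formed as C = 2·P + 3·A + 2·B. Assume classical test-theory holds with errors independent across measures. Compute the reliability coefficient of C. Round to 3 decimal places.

Var(C) = 2²·12.6² + 3²·9.9² + 2²·5.2² + 2·[6·12.6·9.9·0.43 + 4·12.6·5.2·0.37 + 6·9.9·5.2·0.25] = 1625.29 + 992.038 = 2617.33.
With uncorrelated errors the cross-covariances are all true-score covariance, so they carry over unchanged; only the diagonal terms shrink to ρᵢσᵢ².
True-score variance = [2²·12.6²·0.66 + 3²·9.9²·0.63 + 2²·5.2²·0.73] + 992.038 = 1053.8 + 992.038 = 2045.84.
Reliability = 2045.84 / 2617.33 = 0.782.

0.782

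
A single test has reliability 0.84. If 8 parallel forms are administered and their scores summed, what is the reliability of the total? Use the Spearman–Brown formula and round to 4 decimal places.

0.9767

ρ_k = kρ / (1 + (k−1)ρ) = 8·0.84 / (1 + 7·0.84) = 6.720 / 6.880 = 0.9767.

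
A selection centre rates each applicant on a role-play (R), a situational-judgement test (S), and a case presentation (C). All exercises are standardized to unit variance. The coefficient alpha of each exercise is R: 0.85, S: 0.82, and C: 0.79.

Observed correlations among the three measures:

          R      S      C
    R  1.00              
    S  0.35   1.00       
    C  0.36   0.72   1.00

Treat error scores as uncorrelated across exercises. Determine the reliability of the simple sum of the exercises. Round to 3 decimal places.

Var(R+S+C) = 3 + 2·[0.35 + 0.36 + 0.72] = 3 + 2.86 = 5.86.
Because errors are independent across components, Cov(Tᵢ,Tⱼ) = Cov(Xᵢ,Xⱼ); the off-diagonal part of the true-score variance is the same as above.
True-score variance = [0.85 + 0.82 + 0.79] + 2.86 = 2.46 + 2.86 = 5.32.
Reliability = 5.32 / 5.86 = 0.908.

0.908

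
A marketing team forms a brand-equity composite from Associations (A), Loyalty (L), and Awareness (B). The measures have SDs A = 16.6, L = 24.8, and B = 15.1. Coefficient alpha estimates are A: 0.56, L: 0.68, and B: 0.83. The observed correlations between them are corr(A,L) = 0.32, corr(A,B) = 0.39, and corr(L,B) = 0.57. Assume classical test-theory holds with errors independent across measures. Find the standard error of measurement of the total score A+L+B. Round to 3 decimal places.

Var(total) = 1118.61 + 885.897 = 2004.51.
True-score variance = 761.789 + 885.897 = 1647.69, so reliability = 0.8220.
Error variance = 2004.51 − 1647.69 = 356.821; SEM = √356.821 = 18.890.

18.890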